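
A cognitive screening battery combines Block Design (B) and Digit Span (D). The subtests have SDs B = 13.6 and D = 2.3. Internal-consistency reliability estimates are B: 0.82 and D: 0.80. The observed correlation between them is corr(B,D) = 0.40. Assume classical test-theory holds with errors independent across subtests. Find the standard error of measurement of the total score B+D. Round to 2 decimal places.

5.86

Var(total) = 190.25 + 25.024 = 215.274.
True-score variance = 155.899 + 25.024 = 180.923, so reliability = 0.8404.
Error variance = 215.274 − 180.923 = 34.3508; SEM = √34.3508 = 5.86.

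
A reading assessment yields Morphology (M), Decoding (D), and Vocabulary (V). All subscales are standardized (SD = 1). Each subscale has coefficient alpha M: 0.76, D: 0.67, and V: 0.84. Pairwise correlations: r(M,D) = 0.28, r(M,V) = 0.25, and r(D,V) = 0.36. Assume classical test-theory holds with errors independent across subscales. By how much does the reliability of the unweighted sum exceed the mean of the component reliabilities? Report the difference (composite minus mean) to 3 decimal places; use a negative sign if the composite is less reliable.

Var(sum) = 3 + 1.78 = 4.78; true-score variance = 2.27 + 1.78 = 4.05; composite reliability = 0.8473.
Mean component reliability = 0.7567.
Difference = 0.8473 − 0.7567 = 0.091.

0.091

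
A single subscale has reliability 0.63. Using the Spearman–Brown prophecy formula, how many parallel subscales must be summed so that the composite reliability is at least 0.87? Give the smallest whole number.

k ≥ ρ*(1−ρ₁)/(ρ₁(1−ρ*)) = 0.87·0.37 / (0.63·0.13) = 3.930.
Smallest integer k = 4.

4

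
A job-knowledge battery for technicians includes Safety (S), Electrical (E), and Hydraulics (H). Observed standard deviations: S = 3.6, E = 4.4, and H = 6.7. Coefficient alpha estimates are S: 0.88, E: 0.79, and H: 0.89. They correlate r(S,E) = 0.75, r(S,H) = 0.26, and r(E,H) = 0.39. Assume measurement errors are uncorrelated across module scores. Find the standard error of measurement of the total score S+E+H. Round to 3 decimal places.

3.249

Var(total) = 77.21 + 59.2968 = 136.507.
True-score variance = 66.6513 + 59.2968 = 125.948, so reliability = 0.9227.
Error variance = 136.507 − 125.948 = 10.5587; SEM = √10.5587 = 3.249.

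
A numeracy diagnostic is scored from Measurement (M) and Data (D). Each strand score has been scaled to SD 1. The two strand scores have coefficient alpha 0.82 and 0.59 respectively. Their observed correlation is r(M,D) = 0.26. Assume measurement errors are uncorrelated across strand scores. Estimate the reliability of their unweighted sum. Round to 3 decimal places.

Var(M+D) = 2 + 2·[0.26] = 2 + 0.52 = 2.52.
Under uncorrelated errors the observed covariances equal the true-score covariances, so only the own-variance terms attenuate.
True-score variance = [0.82 + 0.59] + 0.52 = 1.41 + 0.52 = 1.93.
Reliability = 1.93 / 2.52 = 0.766.

0.766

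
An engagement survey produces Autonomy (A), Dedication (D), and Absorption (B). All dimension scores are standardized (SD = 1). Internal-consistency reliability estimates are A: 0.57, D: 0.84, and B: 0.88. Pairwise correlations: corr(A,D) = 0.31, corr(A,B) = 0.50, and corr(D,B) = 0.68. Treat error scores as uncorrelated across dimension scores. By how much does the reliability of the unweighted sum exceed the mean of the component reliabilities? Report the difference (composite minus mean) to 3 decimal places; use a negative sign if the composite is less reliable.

0.118

Var(sum) = 3 + 2.98 = 5.98; true-score variance = 2.29 + 2.98 = 5.27; composite reliability = 0.8813.
Mean component reliability = 0.7633.
Difference = 0.8813 − 0.7633 = 0.118.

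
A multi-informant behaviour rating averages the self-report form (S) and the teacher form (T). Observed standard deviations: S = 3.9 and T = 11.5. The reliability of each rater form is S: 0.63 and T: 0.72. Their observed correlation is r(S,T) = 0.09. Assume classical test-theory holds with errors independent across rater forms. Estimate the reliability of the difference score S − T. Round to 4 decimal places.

Var(S−T) = 3.9² + 11.5² − 2·3.9·11.5·0.09 = 147.46 − 8.073 = 139.387.
With uncorrelated errors the cross-covariances are all true-score covariance, so they carry over unchanged; only the diagonal terms shrink to ρᵢσᵢ².
True-score variance = [3.9²·0.63 + 11.5²·0.72] − 8.073 = 104.802 − 8.073 = 96.7293.
Reliability = 96.7293 / 139.387 = 0.6940.

0.6940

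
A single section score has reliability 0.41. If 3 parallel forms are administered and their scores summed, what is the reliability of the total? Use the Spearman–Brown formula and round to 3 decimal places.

ρ_k = kρ / (1 + (k−1)ρ) = 3·0.41 / (1 + 2·0.41) = 1.230 / 1.820 = 0.676.

0.676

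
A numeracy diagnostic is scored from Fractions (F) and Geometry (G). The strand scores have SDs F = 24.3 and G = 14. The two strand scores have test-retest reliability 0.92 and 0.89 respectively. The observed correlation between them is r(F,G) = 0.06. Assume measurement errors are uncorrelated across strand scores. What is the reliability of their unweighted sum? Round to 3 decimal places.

Var(F+G) = 24.3² + 14² + 2·[24.3·14·0.06] = 786.49 + 40.824 = 827.314.
Because errors are independent across components, Cov(Tᵢ,Tⱼ) = Cov(Xᵢ,Xⱼ); the off-diagonal part of the true-score variance is the same as above.
True-score variance = [24.3²·0.92 + 14²·0.89] + 40.824 = 717.691 + 40.824 = 758.515.
Reliability = 758.515 / 827.314 = 0.917.

0.917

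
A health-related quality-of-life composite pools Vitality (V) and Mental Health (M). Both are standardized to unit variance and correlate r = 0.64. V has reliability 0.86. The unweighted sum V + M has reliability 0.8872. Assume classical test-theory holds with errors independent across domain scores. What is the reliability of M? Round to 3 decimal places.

Var(V+M) = 2 + 2·0.64 = 3.280.
True-score variance = ρ_V + ρ_M + 2·0.64, so 0.8872 = (0.86 + ρ_M + 1.28) / 3.280.
ρ_M = 0.8872·3.280 − 0.86 − 1.28 = 0.770.

0.770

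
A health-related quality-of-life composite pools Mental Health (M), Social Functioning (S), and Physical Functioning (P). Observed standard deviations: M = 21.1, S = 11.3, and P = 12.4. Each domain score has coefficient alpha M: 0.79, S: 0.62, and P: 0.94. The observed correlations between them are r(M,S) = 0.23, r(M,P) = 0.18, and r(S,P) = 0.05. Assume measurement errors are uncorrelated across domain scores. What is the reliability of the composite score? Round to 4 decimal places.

Var(M+S+P) = 21.1² + 11.3² + 12.4² + 2·[21.1·11.3·0.23 + 21.1·12.4·0.18 + 11.3·12.4·0.05] = 726.66 + 217.88 = 944.54.
Because errors are independent across components, Cov(Tᵢ,Tⱼ) = Cov(Xᵢ,Xⱼ); the off-diagonal part of the true-score variance is the same as above.
True-score variance = [21.1²·0.79 + 11.3²·0.62 + 12.4²·0.94] + 217.88 = 575.418 + 217.88 = 793.298.
Reliability = 793.298 / 944.54 = 0.8399.

0.8399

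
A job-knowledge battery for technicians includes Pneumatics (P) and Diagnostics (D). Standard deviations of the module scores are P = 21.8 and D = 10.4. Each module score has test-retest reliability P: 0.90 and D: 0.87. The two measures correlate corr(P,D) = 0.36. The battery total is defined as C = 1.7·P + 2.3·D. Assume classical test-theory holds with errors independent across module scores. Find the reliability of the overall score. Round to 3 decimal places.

0.918

Var(C) = 1.7²·21.8² + 2.3²·10.4² + 2·[3.91·21.8·10.4·0.36] = 1945.61 + 638.262 = 2583.87.
With uncorrelated errors the cross-covariances are all true-score covariance, so they carry over unchanged; only the diagonal terms shrink to ρᵢσᵢ².
True-score variance = [1.7²·21.8²·0.90 + 2.3²·10.4²·0.87] + 638.262 = 1733.88 + 638.262 = 2372.15.
Reliability = 2372.15 / 2583.87 = 0.918.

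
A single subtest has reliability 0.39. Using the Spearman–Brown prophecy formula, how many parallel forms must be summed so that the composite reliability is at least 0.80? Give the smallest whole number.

k ≥ ρ*(1−ρ₁)/(ρ₁(1−ρ*)) = 0.80·0.61 / (0.39·0.20) = 6.256.
Smallest integer k = 7.

7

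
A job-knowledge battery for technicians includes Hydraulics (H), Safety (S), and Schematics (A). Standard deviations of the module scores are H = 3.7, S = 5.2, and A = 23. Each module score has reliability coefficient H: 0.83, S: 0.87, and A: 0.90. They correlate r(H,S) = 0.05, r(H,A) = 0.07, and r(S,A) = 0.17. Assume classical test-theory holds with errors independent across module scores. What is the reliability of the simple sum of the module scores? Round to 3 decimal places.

Var(H+S+A) = 3.7² + 5.2² + 23² + 2·[3.7·5.2·0.05 + 3.7·23·0.07 + 5.2·23·0.17] = 569.73 + 54.502 = 624.232.
Because errors are independent across components, Cov(Tᵢ,Tⱼ) = Cov(Xᵢ,Xⱼ); the off-diagonal part of the true-score variance is the same as above.
True-score variance = [3.7²·0.83 + 5.2²·0.87 + 23²·0.90] + 54.502 = 510.988 + 54.502 = 565.49.
Reliability = 565.49 / 624.232 = 0.906.

0.906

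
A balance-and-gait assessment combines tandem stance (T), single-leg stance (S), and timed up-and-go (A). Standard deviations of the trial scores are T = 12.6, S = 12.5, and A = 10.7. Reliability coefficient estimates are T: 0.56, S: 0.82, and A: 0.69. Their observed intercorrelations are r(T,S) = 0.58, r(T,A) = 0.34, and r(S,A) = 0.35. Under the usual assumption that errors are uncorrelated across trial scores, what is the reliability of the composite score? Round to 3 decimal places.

0.833

Var(T+S+A) = 12.6² + 12.5² + 10.7² + 2·[12.6·12.5·0.58 + 12.6·10.7·0.34 + 12.5·10.7·0.35] = 429.5 + 368.003 = 797.503.
Under uncorrelated errors the observed covariances equal the true-score covariances, so only the own-variance terms attenuate.
True-score variance = [12.6²·0.56 + 12.5²·0.82 + 10.7²·0.69] + 368.003 = 296.029 + 368.003 = 664.031.
Reliability = 664.031 / 797.503 = 0.833.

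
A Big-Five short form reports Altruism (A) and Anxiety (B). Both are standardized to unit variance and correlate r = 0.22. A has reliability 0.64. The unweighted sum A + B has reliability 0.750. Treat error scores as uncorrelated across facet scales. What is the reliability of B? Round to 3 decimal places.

0.750

Var(A+B) = 2 + 2·0.22 = 2.440.
True-score variance = ρ_A + ρ_B + 2·0.22, so 0.750 = (0.64 + ρ_B + 0.44) / 2.440.
ρ_B = 0.750·2.440 − 0.64 − 0.44 = 0.750.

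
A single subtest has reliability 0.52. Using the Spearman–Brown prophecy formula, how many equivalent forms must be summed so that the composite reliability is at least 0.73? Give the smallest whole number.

k ≥ ρ*(1−ρ₁)/(ρ₁(1−ρ*)) = 0.73·0.48 / (0.52·0.27) = 2.496.
Smallest integer k = 3.

3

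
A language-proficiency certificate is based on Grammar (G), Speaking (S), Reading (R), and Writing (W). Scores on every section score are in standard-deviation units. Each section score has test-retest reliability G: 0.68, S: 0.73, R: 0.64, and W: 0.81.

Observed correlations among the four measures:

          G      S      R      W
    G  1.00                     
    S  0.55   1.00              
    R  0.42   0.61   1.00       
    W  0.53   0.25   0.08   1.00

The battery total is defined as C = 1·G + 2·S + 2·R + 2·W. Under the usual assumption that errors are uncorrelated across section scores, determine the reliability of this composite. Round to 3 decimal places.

Var(C) = 1 + 2² + 2² + 2² + 2·[2·0.55 + 2·0.42 + 2·0.53 + 4·0.61 + 4·0.25 + 4·0.08] = 13 + 13.52 = 26.52.
Because errors are independent across components, Cov(Tᵢ,Tⱼ) = Cov(Xᵢ,Xⱼ); the off-diagonal part of the true-score variance is the same as above.
True-score variance = [0.68 + 2²·0.73 + 2²·0.64 + 2²·0.81] + 13.52 = 9.4 + 13.52 = 22.92.
Reliability = 22.92 / 26.52 = 0.864.

0.864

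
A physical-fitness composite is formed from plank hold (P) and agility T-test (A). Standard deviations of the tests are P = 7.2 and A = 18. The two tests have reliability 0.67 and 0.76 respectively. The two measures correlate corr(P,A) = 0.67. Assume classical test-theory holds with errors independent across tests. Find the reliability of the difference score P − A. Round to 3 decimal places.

Var(P−A) = 7.2² + 18² − 2·7.2·18·0.67 = 375.84 − 173.664 = 202.176.
With uncorrelated errors the cross-covariances are all true-score covariance, so they carry over unchanged; only the diagonal terms shrink to ρᵢσᵢ².
True-score variance = [7.2²·0.67 + 18²·0.76] − 173.664 = 280.973 − 173.664 = 107.309.
Reliability = 107.309 / 202.176 = 0.531.

0.531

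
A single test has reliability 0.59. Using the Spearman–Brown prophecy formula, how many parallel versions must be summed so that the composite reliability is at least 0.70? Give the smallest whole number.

2

k ≥ ρ*(1−ρ₁)/(ρ₁(1−ρ*)) = 0.70·0.41 / (0.59·0.30) = 1.621.
Smallest integer k = 2.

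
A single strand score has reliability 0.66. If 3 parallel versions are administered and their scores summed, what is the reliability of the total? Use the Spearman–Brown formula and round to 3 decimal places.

0.853

ρ_k = kρ / (1 + (k−1)ρ) = 3·0.66 / (1 + 2·0.66) = 1.980 / 2.320 = 0.853.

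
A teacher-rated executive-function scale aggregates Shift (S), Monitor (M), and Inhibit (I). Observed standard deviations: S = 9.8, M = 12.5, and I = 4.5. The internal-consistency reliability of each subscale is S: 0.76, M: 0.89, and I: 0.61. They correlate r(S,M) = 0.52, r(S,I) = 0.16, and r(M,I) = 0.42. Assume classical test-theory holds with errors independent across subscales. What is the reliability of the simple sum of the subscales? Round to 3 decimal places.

Var(S+M+I) = 9.8² + 12.5² + 4.5² + 2·[9.8·12.5·0.52 + 9.8·4.5·0.16 + 12.5·4.5·0.42] = 272.54 + 188.762 = 461.302.
With uncorrelated errors the cross-covariances are all true-score covariance, so they carry over unchanged; only the diagonal terms shrink to ρᵢσᵢ².
True-score variance = [9.8²·0.76 + 12.5²·0.89 + 4.5²·0.61] + 188.762 = 224.405 + 188.762 = 413.167.
Reliability = 413.167 / 461.302 = 0.896.

0.896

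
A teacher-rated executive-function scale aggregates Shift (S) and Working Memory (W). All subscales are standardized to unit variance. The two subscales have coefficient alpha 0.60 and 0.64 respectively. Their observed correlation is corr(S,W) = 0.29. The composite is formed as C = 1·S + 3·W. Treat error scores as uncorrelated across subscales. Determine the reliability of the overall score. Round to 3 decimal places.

0.690

Var(C) = 1 + 3² + 2·[3·0.29] = 10 + 1.74 = 11.74.
Under uncorrelated errors the observed covariances equal the true-score covariances, so only the own-variance terms attenuate.
True-score variance = [0.60 + 3²·0.64] + 1.74 = 6.36 + 1.74 = 8.1.
Reliability = 8.1 / 11.74 = 0.690.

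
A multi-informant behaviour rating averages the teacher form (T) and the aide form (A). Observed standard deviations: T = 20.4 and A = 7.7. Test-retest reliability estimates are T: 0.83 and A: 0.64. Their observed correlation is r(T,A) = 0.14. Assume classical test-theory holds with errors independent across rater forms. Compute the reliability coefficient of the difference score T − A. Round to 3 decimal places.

Var(T−A) = 20.4² + 7.7² − 2·20.4·7.7·0.14 = 475.45 − 43.9824 = 431.468.
With uncorrelated errors the cross-covariances are all true-score covariance, so they carry over unchanged; only the diagonal terms shrink to ρᵢσᵢ².
True-score variance = [20.4²·0.83 + 7.7²·0.64] − 43.9824 = 383.358 − 43.9824 = 339.376.
Reliability = 339.376 / 431.468 = 0.787.

0.787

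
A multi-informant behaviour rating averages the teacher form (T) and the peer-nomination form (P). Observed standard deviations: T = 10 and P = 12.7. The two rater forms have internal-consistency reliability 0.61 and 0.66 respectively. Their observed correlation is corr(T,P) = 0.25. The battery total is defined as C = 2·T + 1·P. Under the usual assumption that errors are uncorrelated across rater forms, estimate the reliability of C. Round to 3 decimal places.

0.694

Var(C) = 2²·10² + 12.7² + 2·[2·10·12.7·0.25] = 561.29 + 127 = 688.29.
Because errors are independent across components, Cov(Tᵢ,Tⱼ) = Cov(Xᵢ,Xⱼ); the off-diagonal part of the true-score variance is the same as above.
True-score variance = [2²·10²·0.61 + 12.7²·0.66] + 127 = 350.451 + 127 = 477.451.
Reliability = 477.451 / 688.29 = 0.694.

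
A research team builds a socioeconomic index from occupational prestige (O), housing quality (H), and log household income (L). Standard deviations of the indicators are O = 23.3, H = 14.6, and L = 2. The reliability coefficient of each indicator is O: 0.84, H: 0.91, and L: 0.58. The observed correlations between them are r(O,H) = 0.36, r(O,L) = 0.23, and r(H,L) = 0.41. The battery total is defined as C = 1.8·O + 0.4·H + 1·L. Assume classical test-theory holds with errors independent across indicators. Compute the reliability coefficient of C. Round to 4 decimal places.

0.8584

Var(C) = 1.8²·23.3² + 0.4²·14.6² + 2² + 2·[0.72·23.3·14.6·0.36 + 1.8·23.3·2·0.23 + 0.4·14.6·2·0.41] = 1797.07 + 224.512 = 2021.58.
Because errors are independent across components, Cov(Tᵢ,Tⱼ) = Cov(Xᵢ,Xⱼ); the off-diagonal part of the true-score variance is the same as above.
True-score variance = [1.8²·23.3²·0.84 + 0.4²·14.6²·0.91 + 2²·0.58] + 224.512 = 1510.89 + 224.512 = 1735.4.
Reliability = 1735.4 / 2021.58 = 0.8584.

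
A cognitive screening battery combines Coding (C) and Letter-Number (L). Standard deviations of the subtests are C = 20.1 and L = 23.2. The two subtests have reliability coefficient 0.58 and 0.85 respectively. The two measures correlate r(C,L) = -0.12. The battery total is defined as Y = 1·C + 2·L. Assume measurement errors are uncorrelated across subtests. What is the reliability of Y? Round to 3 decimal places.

0.789

Var(Y) = 20.1² + 2²·23.2² + 2·[2·20.1·23.2·(-0.12)] = 2556.97 − 223.834 = 2333.14.
With uncorrelated errors the cross-covariances are all true-score covariance, so they carry over unchanged; only the diagonal terms shrink to ρᵢσᵢ².
True-score variance = [20.1²·0.58 + 2²·23.2²·0.85] − 223.834 = 2064.34 − 223.834 = 1840.51.
Reliability = 1840.51 / 2333.14 = 0.789.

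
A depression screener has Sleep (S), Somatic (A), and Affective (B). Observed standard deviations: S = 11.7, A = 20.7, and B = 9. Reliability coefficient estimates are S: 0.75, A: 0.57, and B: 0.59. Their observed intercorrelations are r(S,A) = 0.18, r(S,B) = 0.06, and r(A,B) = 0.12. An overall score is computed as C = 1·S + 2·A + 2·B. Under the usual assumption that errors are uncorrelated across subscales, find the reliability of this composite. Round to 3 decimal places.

0.646

Var(C) = 11.7² + 2²·20.7² + 2²·9² + 2·[2·11.7·20.7·0.18 + 2·11.7·9·0.06 + 4·20.7·9·0.12] = 2174.85 + 378.497 = 2553.35.
Because errors are independent across components, Cov(Tᵢ,Tⱼ) = Cov(Xᵢ,Xⱼ); the off-diagonal part of the true-score variance is the same as above.
True-score variance = [11.7²·0.75 + 2²·20.7²·0.57 + 2²·9²·0.59] + 378.497 = 1270.78 + 378.497 = 1649.28.
Reliability = 1649.28 / 2553.35 = 0.646.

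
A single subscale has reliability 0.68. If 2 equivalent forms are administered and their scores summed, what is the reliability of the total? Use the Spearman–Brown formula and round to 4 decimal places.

ρ_k = kρ / (1 + (k−1)ρ) = 2·0.68 / (1 + 1·0.68) = 1.360 / 1.680 = 0.8095.

0.8095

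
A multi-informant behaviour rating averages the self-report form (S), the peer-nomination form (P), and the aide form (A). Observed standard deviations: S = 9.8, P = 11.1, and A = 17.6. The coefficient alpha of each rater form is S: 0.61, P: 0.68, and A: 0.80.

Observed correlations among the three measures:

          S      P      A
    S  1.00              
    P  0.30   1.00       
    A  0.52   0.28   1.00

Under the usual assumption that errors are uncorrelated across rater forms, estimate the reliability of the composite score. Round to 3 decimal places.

Var(S+P+A) = 9.8² + 11.1² + 17.6² + 2·[9.8·11.1·0.30 + 9.8·17.6·0.52 + 11.1·17.6·0.28] = 529.01 + 354.049 = 883.059.
Because errors are independent across components, Cov(Tᵢ,Tⱼ) = Cov(Xᵢ,Xⱼ); the off-diagonal part of the true-score variance is the same as above.
True-score variance = [9.8²·0.61 + 11.1²·0.68 + 17.6²·0.80] + 354.049 = 390.175 + 354.049 = 744.224.
Reliability = 744.224 / 883.059 = 0.843.

0.843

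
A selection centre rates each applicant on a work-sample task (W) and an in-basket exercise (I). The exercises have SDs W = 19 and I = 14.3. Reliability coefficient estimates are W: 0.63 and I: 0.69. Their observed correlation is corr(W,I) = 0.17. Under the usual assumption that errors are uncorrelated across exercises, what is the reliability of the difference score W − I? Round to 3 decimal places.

Var(W−I) = 19² + 14.3² − 2·19·14.3·0.17 = 565.49 − 92.378 = 473.112.
With uncorrelated errors the cross-covariances are all true-score covariance, so they carry over unchanged; only the diagonal terms shrink to ρᵢσᵢ².
True-score variance = [19²·0.63 + 14.3²·0.69] − 92.378 = 368.528 − 92.378 = 276.15.
Reliability = 276.15 / 473.112 = 0.584.

0.584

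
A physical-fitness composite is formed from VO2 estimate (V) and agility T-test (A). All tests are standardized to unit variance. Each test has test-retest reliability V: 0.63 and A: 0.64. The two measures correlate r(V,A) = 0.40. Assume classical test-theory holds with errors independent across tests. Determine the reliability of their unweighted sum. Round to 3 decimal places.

0.739

Var(V+A) = 2 + 2·[0.40] = 2 + 0.8 = 2.8.
With uncorrelated errors the cross-covariances are all true-score covariance, so they carry over unchanged; only the diagonal terms shrink to ρᵢσᵢ².
True-score variance = [0.63 + 0.64] + 0.8 = 1.27 + 0.8 = 2.07.
Reliability = 2.07 / 2.8 = 0.739.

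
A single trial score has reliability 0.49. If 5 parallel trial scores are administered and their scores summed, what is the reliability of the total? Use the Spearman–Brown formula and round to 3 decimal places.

ρ_k = kρ / (1 + (k−1)ρ) = 5·0.49 / (1 + 4·0.49) = 2.450 / 2.960 = 0.828.

0.828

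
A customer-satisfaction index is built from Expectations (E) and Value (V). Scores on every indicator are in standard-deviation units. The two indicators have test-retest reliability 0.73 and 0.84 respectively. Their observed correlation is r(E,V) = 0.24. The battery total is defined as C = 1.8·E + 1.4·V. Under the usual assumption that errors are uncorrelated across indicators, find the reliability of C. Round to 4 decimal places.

0.8146

Var(C) = 1.8² + 1.4² + 2·[2.52·0.24] = 5.2 + 1.2096 = 6.4096.
Because errors are independent across components, Cov(Tᵢ,Tⱼ) = Cov(Xᵢ,Xⱼ); the off-diagonal part of the true-score variance is the same as above.
True-score variance = [1.8²·0.73 + 1.4²·0.84] + 1.2096 = 4.0116 + 1.2096 = 5.2212.
Reliability = 5.2212 / 6.4096 = 0.8146.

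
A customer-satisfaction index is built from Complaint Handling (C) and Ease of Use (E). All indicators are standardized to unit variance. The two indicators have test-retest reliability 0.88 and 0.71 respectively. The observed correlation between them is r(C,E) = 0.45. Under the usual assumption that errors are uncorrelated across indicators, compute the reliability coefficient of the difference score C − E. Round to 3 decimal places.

Var(C−E) = 1 + 1 − 2·0.45 = 2 − 0.9 = 1.1.
With uncorrelated errors the cross-covariances are all true-score covariance, so they carry over unchanged; only the diagonal terms shrink to ρᵢσᵢ².
True-score variance = [0.88 + 0.71] − 0.9 = 1.59 − 0.9 = 0.69.
Reliability = 0.69 / 1.1 = 0.627.

0.627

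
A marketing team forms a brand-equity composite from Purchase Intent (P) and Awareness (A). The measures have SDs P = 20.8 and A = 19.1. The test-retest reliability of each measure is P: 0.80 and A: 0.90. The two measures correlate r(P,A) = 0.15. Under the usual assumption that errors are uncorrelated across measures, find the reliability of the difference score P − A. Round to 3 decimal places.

0.819

Var(P−A) = 20.8² + 19.1² − 2·20.8·19.1·0.15 = 797.45 − 119.184 = 678.266.
Under uncorrelated errors the observed covariances equal the true-score covariances, so only the own-variance terms attenuate.
True-score variance = [20.8²·0.80 + 19.1²·0.90] − 119.184 = 674.441 − 119.184 = 555.257.
Reliability = 555.257 / 678.266 = 0.819.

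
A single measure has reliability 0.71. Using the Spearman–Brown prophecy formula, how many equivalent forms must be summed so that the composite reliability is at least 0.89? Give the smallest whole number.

4

k ≥ ρ*(1−ρ₁)/(ρ₁(1−ρ*)) = 0.89·0.29 / (0.71·0.11) = 3.305.
Smallest integer k = 4.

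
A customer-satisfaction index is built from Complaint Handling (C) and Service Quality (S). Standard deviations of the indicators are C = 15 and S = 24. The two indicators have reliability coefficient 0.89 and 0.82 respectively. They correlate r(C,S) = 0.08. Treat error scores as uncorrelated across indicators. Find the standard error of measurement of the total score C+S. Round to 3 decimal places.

Var(total) = 801 + 57.6 = 858.6.
True-score variance = 672.57 + 57.6 = 730.17, so reliability = 0.8504.
Error variance = 858.6 − 730.17 = 128.43; SEM = √128.43 = 11.333.

11.333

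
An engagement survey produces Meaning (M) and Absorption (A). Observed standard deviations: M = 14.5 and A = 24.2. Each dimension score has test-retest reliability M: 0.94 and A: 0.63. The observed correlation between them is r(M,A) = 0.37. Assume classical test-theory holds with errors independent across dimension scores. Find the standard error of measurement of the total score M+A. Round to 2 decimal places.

15.14

Var(total) = 795.89 + 259.666 = 1055.56.
True-score variance = 566.588 + 259.666 = 826.254, so reliability = 0.7828.
Error variance = 1055.56 − 826.254 = 229.302; SEM = √229.302 = 15.14.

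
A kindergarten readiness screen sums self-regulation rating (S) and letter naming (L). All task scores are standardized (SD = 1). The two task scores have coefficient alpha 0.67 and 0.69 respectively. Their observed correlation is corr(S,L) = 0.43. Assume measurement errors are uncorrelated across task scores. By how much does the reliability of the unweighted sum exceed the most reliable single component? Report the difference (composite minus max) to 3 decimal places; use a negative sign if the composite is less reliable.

Var(sum) = 2 + 0.86 = 2.86; true-score variance = 1.36 + 0.86 = 2.22; composite reliability = 0.7762.
Max component reliability = 0.6900.
Difference = 0.7762 − 0.6900 = 0.086.

0.086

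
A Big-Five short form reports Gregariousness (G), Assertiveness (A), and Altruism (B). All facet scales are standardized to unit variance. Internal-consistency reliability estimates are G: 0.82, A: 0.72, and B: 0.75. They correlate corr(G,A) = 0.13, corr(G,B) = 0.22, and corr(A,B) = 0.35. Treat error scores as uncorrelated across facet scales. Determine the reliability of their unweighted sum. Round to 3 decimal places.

Var(G+A+B) = 3 + 2·[0.13 + 0.22 + 0.35] = 3 + 1.4 = 4.4.
Because errors are independent across components, Cov(Tᵢ,Tⱼ) = Cov(Xᵢ,Xⱼ); the off-diagonal part of the true-score variance is the same as above.
True-score variance = [0.82 + 0.72 + 0.75] + 1.4 = 2.29 + 1.4 = 3.69.
Reliability = 3.69 / 4.4 = 0.839.

0.839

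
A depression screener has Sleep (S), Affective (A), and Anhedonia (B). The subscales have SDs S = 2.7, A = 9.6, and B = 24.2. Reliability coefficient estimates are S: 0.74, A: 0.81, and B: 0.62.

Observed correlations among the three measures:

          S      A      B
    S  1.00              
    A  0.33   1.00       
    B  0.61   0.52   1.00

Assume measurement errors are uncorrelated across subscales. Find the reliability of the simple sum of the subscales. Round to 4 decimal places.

Var(S+A+B) = 2.7² + 9.6² + 24.2² + 2·[2.7·9.6·0.33 + 2.7·24.2·0.61 + 9.6·24.2·0.52] = 685.09 + 338.435 = 1023.52.
Because errors are independent across components, Cov(Tᵢ,Tⱼ) = Cov(Xᵢ,Xⱼ); the off-diagonal part of the true-score variance is the same as above.
True-score variance = [2.7²·0.74 + 9.6²·0.81 + 24.2²·0.62] + 338.435 = 443.141 + 338.435 = 781.576.
Reliability = 781.576 / 1023.52 = 0.7636.

0.7636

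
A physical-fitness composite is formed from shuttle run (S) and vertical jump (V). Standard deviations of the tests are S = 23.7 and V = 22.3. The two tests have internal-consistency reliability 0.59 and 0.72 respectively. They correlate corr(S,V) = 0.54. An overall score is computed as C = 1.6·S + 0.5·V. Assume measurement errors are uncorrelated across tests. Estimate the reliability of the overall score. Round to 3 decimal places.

0.691

Var(C) = 1.6²·23.7² + 0.5²·22.3² + 2·[0.8·23.7·22.3·0.54] = 1562.25 + 456.633 = 2018.88.
Because errors are independent across components, Cov(Tᵢ,Tⱼ) = Cov(Xᵢ,Xⱼ); the off-diagonal part of the true-score variance is the same as above.
True-score variance = [1.6²·23.7²·0.59 + 0.5²·22.3²·0.72] + 456.633 = 937.889 + 456.633 = 1394.52.
Reliability = 1394.52 / 2018.88 = 0.691.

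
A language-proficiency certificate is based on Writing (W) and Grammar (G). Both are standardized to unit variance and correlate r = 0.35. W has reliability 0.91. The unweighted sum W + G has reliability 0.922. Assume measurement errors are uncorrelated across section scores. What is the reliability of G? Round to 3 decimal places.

Var(W+G) = 2 + 2·0.35 = 2.700.
True-score variance = ρ_W + ρ_G + 2·0.35, so 0.922 = (0.91 + ρ_G + 0.70) / 2.700.
ρ_G = 0.922·2.700 − 0.91 − 0.70 = 0.879.

0.879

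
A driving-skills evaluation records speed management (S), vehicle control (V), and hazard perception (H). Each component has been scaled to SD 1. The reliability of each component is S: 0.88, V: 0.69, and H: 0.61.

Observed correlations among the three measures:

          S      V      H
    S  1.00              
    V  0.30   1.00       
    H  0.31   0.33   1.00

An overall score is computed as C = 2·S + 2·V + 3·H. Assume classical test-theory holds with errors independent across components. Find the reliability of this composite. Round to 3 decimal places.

Var(C) = 2² + 2² + 3² + 2·[4·0.30 + 6·0.31 + 6·0.33] = 17 + 10.08 = 27.08.
With uncorrelated errors the cross-covariances are all true-score covariance, so they carry over unchanged; only the diagonal terms shrink to ρᵢσᵢ².
True-score variance = [2²·0.88 + 2²·0.69 + 3²·0.61] + 10.08 = 11.77 + 10.08 = 21.85.
Reliability = 21.85 / 27.08 = 0.807.

0.807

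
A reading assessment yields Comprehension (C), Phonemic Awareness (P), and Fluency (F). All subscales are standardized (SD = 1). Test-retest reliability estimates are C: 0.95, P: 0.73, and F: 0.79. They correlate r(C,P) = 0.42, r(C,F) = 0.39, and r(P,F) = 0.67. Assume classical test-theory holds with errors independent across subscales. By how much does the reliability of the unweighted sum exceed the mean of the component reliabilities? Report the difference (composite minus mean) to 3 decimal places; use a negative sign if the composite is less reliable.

0.088

Var(sum) = 3 + 2.96 = 5.96; true-score variance = 2.47 + 2.96 = 5.43; composite reliability = 0.9111.
Mean component reliability = 0.8233.
Difference = 0.9111 − 0.8233 = 0.088.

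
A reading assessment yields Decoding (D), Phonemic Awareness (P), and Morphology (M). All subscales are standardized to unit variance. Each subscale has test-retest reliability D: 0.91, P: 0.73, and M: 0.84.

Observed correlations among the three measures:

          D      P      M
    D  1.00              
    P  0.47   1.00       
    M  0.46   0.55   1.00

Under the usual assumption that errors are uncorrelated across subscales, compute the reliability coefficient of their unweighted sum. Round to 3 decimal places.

0.913

Var(D+P+M) = 3 + 2·[0.47 + 0.46 + 0.55] = 3 + 2.96 = 5.96.
Because errors are independent across components, Cov(Tᵢ,Tⱼ) = Cov(Xᵢ,Xⱼ); the off-diagonal part of the true-score variance is the same as above.
True-score variance = [0.91 + 0.73 + 0.84] + 2.96 = 2.48 + 2.96 = 5.44.
Reliability = 5.44 / 5.96 = 0.913.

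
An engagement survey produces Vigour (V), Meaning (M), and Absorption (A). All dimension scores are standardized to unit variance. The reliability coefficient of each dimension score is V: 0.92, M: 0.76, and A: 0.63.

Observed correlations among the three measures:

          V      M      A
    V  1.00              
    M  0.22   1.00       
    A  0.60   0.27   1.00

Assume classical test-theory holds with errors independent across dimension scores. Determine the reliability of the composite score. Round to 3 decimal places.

Var(V+M+A) = 3 + 2·[0.22 + 0.60 + 0.27] = 3 + 2.18 = 5.18.
Because errors are independent across components, Cov(Tᵢ,Tⱼ) = Cov(Xᵢ,Xⱼ); the off-diagonal part of the true-score variance is the same as above.
True-score variance = [0.92 + 0.76 + 0.63] + 2.18 = 2.31 + 2.18 = 4.49.
Reliability = 4.49 / 5.18 = 0.867.

0.867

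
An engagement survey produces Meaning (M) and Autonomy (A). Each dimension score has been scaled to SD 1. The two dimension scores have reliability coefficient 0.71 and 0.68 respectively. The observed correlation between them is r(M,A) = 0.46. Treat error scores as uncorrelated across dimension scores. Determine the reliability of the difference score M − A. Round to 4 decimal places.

Var(M−A) = 1 + 1 − 2·0.46 = 2 − 0.92 = 1.08.
Because errors are independent across components, Cov(Tᵢ,Tⱼ) = Cov(Xᵢ,Xⱼ); the off-diagonal part of the true-score variance is the same as above.
True-score variance = [0.71 + 0.68] − 0.92 = 1.39 − 0.92 = 0.47.
Reliability = 0.47 / 1.08 = 0.4352.

0.4352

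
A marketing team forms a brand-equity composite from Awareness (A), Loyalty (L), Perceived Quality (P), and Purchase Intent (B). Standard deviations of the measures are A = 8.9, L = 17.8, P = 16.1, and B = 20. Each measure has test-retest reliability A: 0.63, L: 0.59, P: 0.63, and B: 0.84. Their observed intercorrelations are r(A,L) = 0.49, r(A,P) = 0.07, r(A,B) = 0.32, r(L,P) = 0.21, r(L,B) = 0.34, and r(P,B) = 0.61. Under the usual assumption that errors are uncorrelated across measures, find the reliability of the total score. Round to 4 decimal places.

Var(A+L+P+B) = 8.9² + 17.8² + 16.1² + 20² + 2·[8.9·17.8·0.49 + 8.9·16.1·0.07 + 8.9·20·0.32 + 17.8·16.1·0.21 + 17.8·20·0.34 + 16.1·20·0.61] = 1055.26 + 1044.52 = 2099.78.
Because errors are independent across components, Cov(Tᵢ,Tⱼ) = Cov(Xᵢ,Xⱼ); the off-diagonal part of the true-score variance is the same as above.
True-score variance = [8.9²·0.63 + 17.8²·0.59 + 16.1²·0.63 + 20²·0.84] + 1044.52 = 736.14 + 1044.52 = 1780.66.
Reliability = 1780.66 / 2099.78 = 0.8480.

0.8480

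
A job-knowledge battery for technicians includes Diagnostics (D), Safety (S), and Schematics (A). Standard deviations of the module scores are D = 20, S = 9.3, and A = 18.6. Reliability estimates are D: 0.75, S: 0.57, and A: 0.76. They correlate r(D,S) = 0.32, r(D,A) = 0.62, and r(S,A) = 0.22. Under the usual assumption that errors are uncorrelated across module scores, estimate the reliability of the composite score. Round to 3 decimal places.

0.852

Var(D+S+A) = 20² + 9.3² + 18.6² + 2·[20·9.3·0.32 + 20·18.6·0.62 + 9.3·18.6·0.22] = 832.45 + 656.431 = 1488.88.
Because errors are independent across components, Cov(Tᵢ,Tⱼ) = Cov(Xᵢ,Xⱼ); the off-diagonal part of the true-score variance is the same as above.
True-score variance = [20²·0.75 + 9.3²·0.57 + 18.6²·0.76] + 656.431 = 612.229 + 656.431 = 1268.66.
Reliability = 1268.66 / 1488.88 = 0.852.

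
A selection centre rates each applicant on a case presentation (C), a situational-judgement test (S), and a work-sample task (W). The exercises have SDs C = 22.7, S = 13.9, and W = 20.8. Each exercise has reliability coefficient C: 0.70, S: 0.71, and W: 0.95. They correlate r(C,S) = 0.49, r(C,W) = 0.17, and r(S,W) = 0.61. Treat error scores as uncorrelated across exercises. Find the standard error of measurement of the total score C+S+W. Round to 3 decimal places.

15.240

Var(total) = 1141.14 + 822.48 = 1963.62.
True-score variance = 908.89 + 822.48 = 1731.37, so reliability = 0.8817.
Error variance = 1963.62 − 1731.37 = 232.25; SEM = √232.25 = 15.240.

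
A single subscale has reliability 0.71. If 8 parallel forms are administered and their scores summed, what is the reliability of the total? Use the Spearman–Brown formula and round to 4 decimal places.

ρ_k = kρ / (1 + (k−1)ρ) = 8·0.71 / (1 + 7·0.71) = 5.680 / 5.970 = 0.9514.

0.9514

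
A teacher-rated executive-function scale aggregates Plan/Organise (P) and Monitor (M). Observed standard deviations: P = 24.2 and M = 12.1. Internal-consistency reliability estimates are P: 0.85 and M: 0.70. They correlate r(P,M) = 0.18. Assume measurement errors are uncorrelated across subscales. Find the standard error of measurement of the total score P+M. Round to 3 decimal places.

Var(total) = 732.05 + 105.415 = 837.465.
True-score variance = 600.281 + 105.415 = 705.696, so reliability = 0.8427.
Error variance = 837.465 − 705.696 = 131.769; SEM = √131.769 = 11.479.

11.479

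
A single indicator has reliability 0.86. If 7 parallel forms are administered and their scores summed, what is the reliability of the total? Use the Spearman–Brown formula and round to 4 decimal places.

0.9773

ρ_k = kρ / (1 + (k−1)ρ) = 7·0.86 / (1 + 6·0.86) = 6.020 / 6.160 = 0.9773.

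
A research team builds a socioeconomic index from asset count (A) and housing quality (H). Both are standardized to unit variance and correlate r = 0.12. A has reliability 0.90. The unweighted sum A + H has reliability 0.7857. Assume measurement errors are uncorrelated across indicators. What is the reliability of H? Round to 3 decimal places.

0.620

Var(A+H) = 2 + 2·0.12 = 2.240.
True-score variance = ρ_A + ρ_H + 2·0.12, so 0.7857 = (0.90 + ρ_H + 0.24) / 2.240.
ρ_H = 0.7857·2.240 − 0.90 − 0.24 = 0.620.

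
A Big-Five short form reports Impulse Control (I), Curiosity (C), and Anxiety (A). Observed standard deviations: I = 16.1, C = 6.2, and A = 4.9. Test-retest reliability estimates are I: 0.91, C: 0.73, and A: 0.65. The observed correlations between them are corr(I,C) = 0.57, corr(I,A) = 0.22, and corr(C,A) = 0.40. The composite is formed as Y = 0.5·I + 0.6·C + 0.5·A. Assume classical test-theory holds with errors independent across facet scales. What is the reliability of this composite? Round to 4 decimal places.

Var(Y) = 0.5²·16.1² + 0.6²·6.2² + 0.5²·4.9² + 2·[0.3·16.1·6.2·0.57 + 0.25·16.1·4.9·0.22 + 0.3·6.2·4.9·0.40] = 84.6434 + 50.1075 = 134.751.
Because errors are independent across components, Cov(Tᵢ,Tⱼ) = Cov(Xᵢ,Xⱼ); the off-diagonal part of the true-score variance is the same as above.
True-score variance = [0.5²·16.1²·0.91 + 0.6²·6.2²·0.73 + 0.5²·4.9²·0.65] + 50.1075 = 72.9739 + 50.1075 = 123.081.
Reliability = 123.081 / 134.751 = 0.9134.

0.9134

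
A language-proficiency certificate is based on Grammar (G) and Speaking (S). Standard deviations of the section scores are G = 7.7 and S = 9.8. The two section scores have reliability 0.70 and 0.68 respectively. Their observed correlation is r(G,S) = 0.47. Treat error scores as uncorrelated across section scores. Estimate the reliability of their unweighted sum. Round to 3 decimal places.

Var(G+S) = 7.7² + 9.8² + 2·[7.7·9.8·0.47] = 155.33 + 70.9324 = 226.262.
Under uncorrelated errors the observed covariances equal the true-score covariances, so only the own-variance terms attenuate.
True-score variance = [7.7²·0.70 + 9.8²·0.68] + 70.9324 = 106.81 + 70.9324 = 177.743.
Reliability = 177.743 / 226.262 = 0.786.

0.786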